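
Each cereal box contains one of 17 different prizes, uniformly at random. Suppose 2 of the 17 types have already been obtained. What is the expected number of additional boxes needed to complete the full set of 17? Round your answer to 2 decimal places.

Starting from 2 distinct types, each trial gives a new one with probability (17−i)/17 when i types are held, so the wait for the next new type is 17/(17−i).
E = 17/15 + 17/14 + 17/13 + 17/12 + 17/11 + 17/10 + 17/9 + 17/8 + 17/7 + 17/6 + 17/5 + 17/4 + 17/3 + 17/2 + 17/1 = 20327869/360360 ≈ 56.41.

56.41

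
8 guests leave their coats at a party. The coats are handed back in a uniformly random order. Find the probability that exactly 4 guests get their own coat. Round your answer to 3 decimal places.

0.016

Choose which 4 of the 8 are fixed: C(8,4) = 70 ways.
The remaining 4 must have no fixed point: D(4) = 9.
P = 70·9/40320 = 1/64 ≈ 0.016.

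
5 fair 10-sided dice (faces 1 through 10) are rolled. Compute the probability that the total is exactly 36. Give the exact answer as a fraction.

271/10000

There are 10^5 = 100000 equally likely outcomes.
The number of ordered 5-tuples from {1,…,10} summing to 36 is 2710.
P(sum = 36) = 2710/100000 = 271/10000.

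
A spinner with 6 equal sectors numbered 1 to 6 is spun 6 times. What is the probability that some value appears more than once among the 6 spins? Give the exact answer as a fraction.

319/324

P(all 6 different) = 6/6 · 5/6 · ··· · 1/6 = 5/324.
P(at least two equal) = 1 − 5/324 = 319/324.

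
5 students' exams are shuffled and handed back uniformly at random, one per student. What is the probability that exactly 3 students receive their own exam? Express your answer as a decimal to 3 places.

Choose which 3 of the 5 are fixed: C(5,3) = 10 ways.
The remaining 2 must have no fixed point: D(2) = 1.
P = 10·1/120 = 1/12 ≈ 0.083.

0.083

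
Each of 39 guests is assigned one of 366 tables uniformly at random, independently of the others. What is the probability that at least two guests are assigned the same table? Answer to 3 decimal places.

0.877

It's easier to compute the probability that all 39 are distinct.
P(all distinct) = 366/366 · 365/366 · ··· · 328/366 ≈ 0.123.
So the probability of at least one match is 1 − 0.123 = 0.877.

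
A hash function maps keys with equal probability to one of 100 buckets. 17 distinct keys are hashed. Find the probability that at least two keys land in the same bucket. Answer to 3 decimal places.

0.763

It's easier to compute the probability that all 17 are distinct.
P(all distinct) = 100/100 · 99/100 · ··· · 84/100 ≈ 0.237.
So the probability of at least one match is 1 − 0.237 = 0.763.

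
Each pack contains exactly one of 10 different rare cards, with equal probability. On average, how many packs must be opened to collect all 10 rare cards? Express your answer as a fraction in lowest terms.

7381/252

After i distinct types are collected, each trial gives a new one with probability (10−i)/10, so the expected wait for the next new type is 10/(10−i).
E = 10/10 + 10/9 + 10/8 + 10/7 + 10/6 + 10/5 + 10/4 + 10/3 + 10/2 + 10/1 = 7381/252.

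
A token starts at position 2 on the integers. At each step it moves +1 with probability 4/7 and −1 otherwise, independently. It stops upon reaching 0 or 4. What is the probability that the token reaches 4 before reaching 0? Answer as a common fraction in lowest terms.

Let r = q/p = (3/7)/(4/7) = 3/4. The recurrence P(i) = p·P(i+1) + q·P(i−1) with P(0)=0, P(4)=1 gives P(i) = (1 − r^i)/(1 − r^4).
P(2) = (1 − (3/4)^2) / (1 − (3/4)^4) = 16/25.

16/25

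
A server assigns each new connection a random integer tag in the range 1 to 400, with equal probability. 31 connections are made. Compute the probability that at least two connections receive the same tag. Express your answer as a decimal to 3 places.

It's easier to compute the probability that all 31 are distinct.
P(all distinct) = 400/400 · 399/400 · ··· · 370/400 ≈ 0.303.
So the probability of at least one match is 1 − 0.303 = 0.697.

0.697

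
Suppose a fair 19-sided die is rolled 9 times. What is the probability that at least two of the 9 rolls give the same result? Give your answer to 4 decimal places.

P(all 9 different) = 19/19 · 18/19 · ··· · 11/19 ≈ 0.1039.
P(at least two equal) = 1 − 0.1039 = 0.8961.

0.8961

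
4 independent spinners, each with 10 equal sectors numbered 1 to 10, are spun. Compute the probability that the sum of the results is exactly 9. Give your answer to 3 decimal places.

0.006

There are 10^4 = 10000 equally likely outcomes.
The number of ordered 4-tuples from {1,…,10} summing to 9 is 56.
P(sum = 9) = 56/10000 = 7/1250 ≈ 0.006.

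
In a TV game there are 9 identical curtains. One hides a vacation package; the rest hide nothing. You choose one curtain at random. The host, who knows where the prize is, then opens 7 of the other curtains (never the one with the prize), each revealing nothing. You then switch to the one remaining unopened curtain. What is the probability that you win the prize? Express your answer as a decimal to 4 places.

0.8889

Your original curtain holds the prize with probability 1/9, so the other 8 collectively hold it with probability 8/9.
The host can always find 7 empty curtains to open, so the reveals don't change that 8/9; it is now spread over the 1 remaining unopened curtain.
P(win by switching) = (8/9) · (1/1) = 8/9 ≈ 0.8889.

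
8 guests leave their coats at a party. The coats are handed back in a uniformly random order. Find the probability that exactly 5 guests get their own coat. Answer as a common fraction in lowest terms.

Choose which 5 of the 8 are fixed: C(8,5) = 56 ways.
The remaining 3 must have no fixed point: D(3) = 2.
P = 56·2/40320 = 1/360.

1/360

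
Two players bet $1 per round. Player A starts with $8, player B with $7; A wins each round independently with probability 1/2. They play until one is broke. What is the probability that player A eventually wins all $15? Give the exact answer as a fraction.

8/15

With a fair step, P(i) = ½P(i−1) + ½P(i+1) with P(0)=0, P(15)=1 has the linear solution P(i) = i/15.
P(8) = 8/15.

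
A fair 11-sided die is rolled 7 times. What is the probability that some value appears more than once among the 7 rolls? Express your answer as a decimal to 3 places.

0.915

P(all 7 different) = 11/11 · 10/11 · ··· · 5/11 ≈ 0.085.
P(at least two equal) = 1 − 0.085 = 0.915.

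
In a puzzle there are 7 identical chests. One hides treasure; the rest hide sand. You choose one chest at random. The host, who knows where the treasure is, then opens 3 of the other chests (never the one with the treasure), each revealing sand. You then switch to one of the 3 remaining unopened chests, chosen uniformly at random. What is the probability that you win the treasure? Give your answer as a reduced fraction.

2/7

Your original chest holds the treasure with probability 1/7, so the other 6 collectively hold it with probability 6/7.
The host can always find 3 empty chests to open, so the reveals don't change that 6/7; it is now spread over the 3 remaining unopened chests.
P(win by switching) = (6/7) · (1/3) = 2/7.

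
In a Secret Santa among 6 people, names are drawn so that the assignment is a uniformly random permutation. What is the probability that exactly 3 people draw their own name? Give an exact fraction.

1/18

Choose which 3 of the 6 are fixed: C(6,3) = 20 ways.
The remaining 3 must have no fixed point: D(3) = 2.
P = 20·2/720 = 1/18.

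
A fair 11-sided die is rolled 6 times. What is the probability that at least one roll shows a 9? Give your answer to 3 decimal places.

P(no roll shows a 9) = (10/11)^6 ≈ 0.564.
P(at least one) = 1 − 0.564 = 0.436.

0.436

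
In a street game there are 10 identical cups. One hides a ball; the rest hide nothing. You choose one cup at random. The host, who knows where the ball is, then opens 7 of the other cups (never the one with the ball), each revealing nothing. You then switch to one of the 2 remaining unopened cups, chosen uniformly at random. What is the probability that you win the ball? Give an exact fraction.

Your original cup holds the ball with probability 1/10, so the other 9 collectively hold it with probability 9/10.
The host can always find 7 empty cups to open, so the reveals don't change that 9/10; it is now spread over the 2 remaining unopened cups.
P(win by switching) = (9/10) · (1/2) = 9/20.

9/20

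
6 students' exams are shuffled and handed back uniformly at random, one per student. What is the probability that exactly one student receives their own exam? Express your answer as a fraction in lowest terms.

Choose which one is fixed: C(6,1) = 6 ways.
The remaining 5 must have no fixed point: D(5) = 44.
P = 6·44/720 = 11/30.

11/30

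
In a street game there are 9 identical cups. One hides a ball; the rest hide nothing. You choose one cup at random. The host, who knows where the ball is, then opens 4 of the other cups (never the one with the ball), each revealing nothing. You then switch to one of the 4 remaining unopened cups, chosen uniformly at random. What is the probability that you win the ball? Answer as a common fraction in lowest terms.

Your original cup holds the ball with probability 1/9, so the other 8 collectively hold it with probability 8/9.
The host can always find 4 empty cups to open, so the reveals don't change that 8/9; it is now spread over the 4 remaining unopened cups.
P(win by switching) = (8/9) · (1/4) = 2/9.

2/9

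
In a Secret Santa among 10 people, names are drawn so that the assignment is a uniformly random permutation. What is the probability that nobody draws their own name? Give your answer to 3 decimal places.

0.368

This is the derangement probability: permutations of 10 with no fixed point.
D(10) = 10! · (1 − 1/1! + 1/2! − ··· + (−1)^10/10!) = 1334961.
P = 1334961/3628800 = 16481/44800 ≈ 0.368.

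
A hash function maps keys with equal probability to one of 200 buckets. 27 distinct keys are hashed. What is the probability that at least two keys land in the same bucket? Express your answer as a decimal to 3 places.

It's easier to compute the probability that all 27 are distinct.
P(all distinct) = 200/200 · 199/200 · ··· · 174/200 ≈ 0.159.
So the probability of at least one match is 1 − 0.159 = 0.841.

0.841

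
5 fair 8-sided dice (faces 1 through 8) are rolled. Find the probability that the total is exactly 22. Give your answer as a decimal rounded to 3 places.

0.075

There are 8^5 = 32768 equally likely outcomes.
The number of ordered 5-tuples from {1,…,8} summing to 22 is 2460.
P(sum = 22) = 2460/32768 = 615/8192 ≈ 0.075.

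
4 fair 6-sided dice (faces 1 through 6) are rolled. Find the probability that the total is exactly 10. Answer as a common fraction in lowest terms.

5/81

There are 6^4 = 1296 equally likely outcomes.
The number of ordered 4-tuples from {1,…,6} summing to 10 is 80.
P(sum = 10) = 80/1296 = 5/81.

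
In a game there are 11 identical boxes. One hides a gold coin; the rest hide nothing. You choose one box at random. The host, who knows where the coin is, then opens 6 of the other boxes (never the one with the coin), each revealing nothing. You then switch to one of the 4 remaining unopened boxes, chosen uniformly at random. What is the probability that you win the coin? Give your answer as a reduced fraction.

5/22

Your original box holds the coin with probability 1/11, so the other 10 collectively hold it with probability 10/11.
The host can always find 6 empty boxes to open, so the reveals don't change that 10/11; it is now spread over the 4 remaining unopened boxes.
P(win by switching) = (10/11) · (1/4) = 5/22.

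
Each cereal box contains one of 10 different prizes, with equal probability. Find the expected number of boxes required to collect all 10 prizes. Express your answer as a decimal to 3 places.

29.290

After i distinct types are collected, each trial gives a new one with probability (10−i)/10, so the expected wait for the next new type is 10/(10−i).
E = 10/10 + 10/9 + 10/8 + 10/7 + 10/6 + 10/5 + 10/4 + 10/3 + 10/2 + 10/1 = 7381/252 ≈ 29.290.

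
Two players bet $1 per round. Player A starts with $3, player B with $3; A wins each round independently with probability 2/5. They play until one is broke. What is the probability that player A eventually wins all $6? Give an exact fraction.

Let r = q/p = (3/5)/(2/5) = 3/2. The recurrence P(i) = p·P(i+1) + q·P(i−1) with P(0)=0, P(6)=1 gives P(i) = (1 − r^i)/(1 − r^6).
P(3) = (1 − (3/2)^3) / (1 − (3/2)^6) = 8/35.

8/35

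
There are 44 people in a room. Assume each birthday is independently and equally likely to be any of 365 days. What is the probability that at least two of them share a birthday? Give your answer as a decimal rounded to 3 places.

It's easier to compute the probability that all 44 are distinct.
P(all distinct) = 365/365 · 364/365 · ··· · 322/365 ≈ 0.067.
So the probability of at least one match is 1 − 0.067 = 0.933.

0.933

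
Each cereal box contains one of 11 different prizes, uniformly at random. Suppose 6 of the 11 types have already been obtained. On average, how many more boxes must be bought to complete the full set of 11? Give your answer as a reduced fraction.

1507/60

Starting from 6 distinct types, each trial gives a new one with probability (11−i)/11 when i types are held, so the wait for the next new type is 11/(11−i).
E = 11/5 + 11/4 + 11/3 + 11/2 + 11/1 = 1507/60.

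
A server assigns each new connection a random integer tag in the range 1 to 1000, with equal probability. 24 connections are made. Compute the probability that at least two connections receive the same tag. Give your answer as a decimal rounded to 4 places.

0.2428

It's easier to compute the probability that all 24 are distinct.
P(all distinct) = 1000/1000 · 999/1000 · ··· · 977/1000 ≈ 0.7572.
So the probability of at least one match is 1 − 0.7572 = 0.2428.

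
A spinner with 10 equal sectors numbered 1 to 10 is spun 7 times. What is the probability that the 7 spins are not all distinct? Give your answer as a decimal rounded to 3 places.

P(all 7 different) = 10/10 · 9/10 · ··· · 4/10 ≈ 0.060.
P(at least two equal) = 1 − 0.060 = 0.940.

0.940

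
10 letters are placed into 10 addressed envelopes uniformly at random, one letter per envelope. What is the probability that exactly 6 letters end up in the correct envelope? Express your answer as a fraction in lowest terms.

1/1920

Choose which 6 of the 10 are fixed: C(10,6) = 210 ways.
The remaining 4 must have no fixed point: D(4) = 9.
P = 210·9/3628800 = 1/1920.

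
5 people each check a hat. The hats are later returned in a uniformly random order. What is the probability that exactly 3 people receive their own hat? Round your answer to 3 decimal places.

0.083

Choose which 3 of the 5 are fixed: C(5,3) = 10 ways.
The remaining 2 must have no fixed point: D(2) = 1.
P = 10·1/120 = 1/12 ≈ 0.083.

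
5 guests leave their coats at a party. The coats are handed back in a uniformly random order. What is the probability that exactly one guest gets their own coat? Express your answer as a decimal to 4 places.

Choose which one is fixed: C(5,1) = 5 ways.
The remaining 4 must have no fixed point: D(4) = 9.
P = 5·9/120 = 3/8 ≈ 0.3750.

0.3750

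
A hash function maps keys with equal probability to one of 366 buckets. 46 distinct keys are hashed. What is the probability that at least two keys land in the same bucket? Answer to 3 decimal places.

It's easier to compute the probability that all 46 are distinct.
P(all distinct) = 366/366 · 365/366 · ··· · 321/366 ≈ 0.052.
So the probability of at least one match is 1 − 0.052 = 0.948.

0.948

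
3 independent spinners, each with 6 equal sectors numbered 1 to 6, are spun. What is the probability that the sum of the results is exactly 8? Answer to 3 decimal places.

0.097

There are 6^3 = 216 equally likely outcomes.
The number of ordered 3-tuples from {1,…,6} summing to 8 is 21.
P(sum = 8) = 21/216 = 7/72 ≈ 0.097.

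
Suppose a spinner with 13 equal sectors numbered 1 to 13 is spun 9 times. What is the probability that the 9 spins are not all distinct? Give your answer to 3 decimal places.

P(all 9 different) = 13/13 · 12/13 · ··· · 5/13 ≈ 0.024.
P(at least two equal) = 1 − 0.024 = 0.976.

0.976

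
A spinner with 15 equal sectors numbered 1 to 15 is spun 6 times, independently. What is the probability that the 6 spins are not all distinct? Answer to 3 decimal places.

0.684

P(all 6 different) = 15/15 · 14/15 · ··· · 10/15 ≈ 0.316.
P(at least two equal) = 1 − 0.316 = 0.684.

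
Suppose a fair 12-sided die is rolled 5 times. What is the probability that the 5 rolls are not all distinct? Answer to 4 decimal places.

0.6181

P(all 5 different) = 12/12 · 11/12 · ··· · 8/12 ≈ 0.3819.
P(at least two equal) = 1 − 0.3819 = 0.6181.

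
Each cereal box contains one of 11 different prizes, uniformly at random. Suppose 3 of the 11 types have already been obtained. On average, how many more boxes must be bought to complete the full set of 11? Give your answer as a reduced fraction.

Starting from 3 distinct types, each trial gives a new one with probability (11−i)/11 when i types are held, so the wait for the next new type is 11/(11−i).
E = 11/8 + 11/7 + 11/6 + 11/5 + 11/4 + 11/3 + 11/2 + 11/1 = 8371/280.

8371/280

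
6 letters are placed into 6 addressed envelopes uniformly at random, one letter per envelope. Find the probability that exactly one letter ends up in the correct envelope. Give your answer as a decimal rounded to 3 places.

0.367

Choose which one is fixed: C(6,1) = 6 ways.
The remaining 5 must have no fixed point: D(5) = 44.
P = 6·44/720 = 11/30 ≈ 0.367.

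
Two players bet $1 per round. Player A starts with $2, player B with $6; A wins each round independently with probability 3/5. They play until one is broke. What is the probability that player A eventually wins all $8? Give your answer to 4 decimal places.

0.5781

Let r = q/p = (2/5)/(3/5) = 2/3. The recurrence P(i) = p·P(i+1) + q·P(i−1) with P(0)=0, P(8)=1 gives P(i) = (1 − r^i)/(1 − r^8).
P(2) = (1 − (2/3)^2) / (1 − (2/3)^8) = 729/1261 ≈ 0.5781.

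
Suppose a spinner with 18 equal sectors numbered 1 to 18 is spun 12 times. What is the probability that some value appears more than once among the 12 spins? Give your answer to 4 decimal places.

0.9923

P(all 12 different) = 18/18 · 17/18 · ··· · 7/18 ≈ 0.0077.
P(at least two equal) = 1 − 0.0077 = 0.9923.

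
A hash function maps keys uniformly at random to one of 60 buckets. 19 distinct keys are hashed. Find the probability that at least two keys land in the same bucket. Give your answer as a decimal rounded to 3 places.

It's easier to compute the probability that all 19 are distinct.
P(all distinct) = 60/60 · 59/60 · ··· · 42/60 ≈ 0.041.
So the probability of at least one match is 1 − 0.041 = 0.959.

0.959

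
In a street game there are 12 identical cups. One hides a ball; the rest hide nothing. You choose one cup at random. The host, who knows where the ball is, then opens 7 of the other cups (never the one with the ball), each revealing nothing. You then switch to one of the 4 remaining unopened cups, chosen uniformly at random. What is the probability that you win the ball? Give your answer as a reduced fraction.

Your original cup holds the ball with probability 1/12, so the other 11 collectively hold it with probability 11/12.
The host can always find 7 empty cups to open, so the reveals don't change that 11/12; it is now spread over the 4 remaining unopened cups.
P(win by switching) = (11/12) · (1/4) = 11/48.

11/48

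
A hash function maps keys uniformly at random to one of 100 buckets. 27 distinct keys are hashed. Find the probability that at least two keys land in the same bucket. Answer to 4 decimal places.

It's easier to compute the probability that all 27 are distinct.
P(all distinct) = 100/100 · 99/100 · ··· · 74/100 ≈ 0.0209.
So the probability of at least one match is 1 − 0.0209 = 0.9791.

0.9791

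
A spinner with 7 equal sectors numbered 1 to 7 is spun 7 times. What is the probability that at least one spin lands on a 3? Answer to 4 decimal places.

0.6601

P(no spin lands on a 3) = (6/7)^7 ≈ 0.3399.
P(at least one) = 1 − 0.3399 = 0.6601.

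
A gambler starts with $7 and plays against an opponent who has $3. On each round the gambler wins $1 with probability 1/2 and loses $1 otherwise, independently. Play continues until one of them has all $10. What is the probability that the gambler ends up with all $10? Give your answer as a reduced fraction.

With a fair step, P(i) = ½P(i−1) + ½P(i+1) with P(0)=0, P(10)=1 has the linear solution P(i) = i/10.
P(7) = 7/10.

7/10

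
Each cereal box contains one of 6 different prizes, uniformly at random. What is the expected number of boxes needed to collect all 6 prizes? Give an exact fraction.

147/10

After i distinct types are collected, each trial gives a new one with probability (6−i)/6, so the expected wait for the next new type is 6/(6−i).
E = 6/6 + 6/5 + 6/4 + 6/3 + 6/2 + 6/1 = 147/10.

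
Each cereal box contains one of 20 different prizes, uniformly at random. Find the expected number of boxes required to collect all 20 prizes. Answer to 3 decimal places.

71.955

After i distinct types are collected, each trial gives a new one with probability (20−i)/20, so the expected wait for the next new type is 20/(20−i).
E = 20/20 + 20/19 + 20/18 + 20/17 + 20/16 + 20/15 + 20/14 + 20/13 + 20/12 + 20/11 + 20/10 + 20/9 + 20/8 + 20/7 + 20/6 + 20/5 + 20/4 + 20/3 + 20/2 + 20/1 = 279175675/3879876 ≈ 71.955.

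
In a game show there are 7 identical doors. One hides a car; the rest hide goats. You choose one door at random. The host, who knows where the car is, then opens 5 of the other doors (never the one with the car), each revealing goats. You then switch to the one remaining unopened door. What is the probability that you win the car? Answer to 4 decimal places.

0.8571

Your original door holds the car with probability 1/7, so the other 6 collectively hold it with probability 6/7.
The host can always find 5 empty doors to open, so the reveals don't change that 6/7; it is now spread over the 1 remaining unopened door.
P(win by switching) = (6/7) · (1/1) = 6/7 ≈ 0.8571.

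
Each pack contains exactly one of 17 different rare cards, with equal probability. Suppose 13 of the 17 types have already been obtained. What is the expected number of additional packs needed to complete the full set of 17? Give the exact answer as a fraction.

425/12

Starting from 13 distinct types, each trial gives a new one with probability (17−i)/17 when i types are held, so the wait for the next new type is 17/(17−i).
E = 17/4 + 17/3 + 17/2 + 17/1 = 425/12.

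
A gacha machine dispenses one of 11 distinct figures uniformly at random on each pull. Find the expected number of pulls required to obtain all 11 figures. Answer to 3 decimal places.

33.219

After i distinct types are collected, each trial gives a new one with probability (11−i)/11, so the expected wait for the next new type is 11/(11−i).
E = 11/11 + 11/10 + 11/9 + 11/8 + 11/7 + 11/6 + 11/5 + 11/4 + 11/3 + 11/2 + 11/1 = 83711/2520 ≈ 33.219.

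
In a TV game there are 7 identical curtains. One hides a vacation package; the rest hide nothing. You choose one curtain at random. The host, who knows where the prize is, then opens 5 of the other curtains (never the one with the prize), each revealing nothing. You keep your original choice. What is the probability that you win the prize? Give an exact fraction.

The host can always open 5 empty curtains regardless of your choice, so the reveals give no information about your original curtain.
P(win by staying) = 1/7.

1/7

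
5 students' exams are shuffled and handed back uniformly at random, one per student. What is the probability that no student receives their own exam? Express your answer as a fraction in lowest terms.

11/30

This is the derangement probability: permutations of 5 with no fixed point.
D(5) = 5! · (1 − 1/1! + 1/2! − ··· + (−1)^5/5!) = 44.
P = 44/120 = 11/30.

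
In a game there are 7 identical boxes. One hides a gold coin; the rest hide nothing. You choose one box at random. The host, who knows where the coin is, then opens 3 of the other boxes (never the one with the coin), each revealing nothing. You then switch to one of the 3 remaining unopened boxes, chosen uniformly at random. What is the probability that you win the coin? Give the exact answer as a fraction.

2/7

Your original box holds the coin with probability 1/7, so the other 6 collectively hold it with probability 6/7.
The host can always find 3 empty boxes to open, so the reveals don't change that 6/7; it is now spread over the 3 remaining unopened boxes.
P(win by switching) = (6/7) · (1/3) = 2/7.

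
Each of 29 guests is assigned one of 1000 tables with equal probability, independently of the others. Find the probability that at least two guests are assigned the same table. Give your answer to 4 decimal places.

0.3363

It's easier to compute the probability that all 29 are distinct.
P(all distinct) = 1000/1000 · 999/1000 · ··· · 972/1000 ≈ 0.6637.
So the probability of at least one match is 1 − 0.6637 = 0.3363.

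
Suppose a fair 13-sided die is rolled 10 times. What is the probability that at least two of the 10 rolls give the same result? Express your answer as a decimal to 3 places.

P(all 10 different) = 13/13 · 12/13 · ··· · 4/13 ≈ 0.008.
P(at least two equal) = 1 − 0.008 = 0.992.

0.992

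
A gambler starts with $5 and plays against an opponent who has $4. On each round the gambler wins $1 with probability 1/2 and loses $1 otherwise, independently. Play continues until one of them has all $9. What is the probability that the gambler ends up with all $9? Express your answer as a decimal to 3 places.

0.556

With a fair step, P(i) = ½P(i−1) + ½P(i+1) with P(0)=0, P(9)=1 has the linear solution P(i) = i/9.
P(5) = 5/9 ≈ 0.556.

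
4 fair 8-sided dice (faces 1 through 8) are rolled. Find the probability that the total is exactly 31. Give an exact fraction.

There are 8^4 = 4096 equally likely outcomes.
The number of ordered 4-tuples from {1,…,8} summing to 31 is 4.
P(sum = 31) = 4/4096 = 1/1024.

1/1024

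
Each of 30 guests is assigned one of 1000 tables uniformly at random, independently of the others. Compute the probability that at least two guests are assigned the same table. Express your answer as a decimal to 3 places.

It's easier to compute the probability that all 30 are distinct.
P(all distinct) = 1000/1000 · 999/1000 · ··· · 971/1000 ≈ 0.644.
So the probability of at least one match is 1 − 0.644 = 0.356.

0.356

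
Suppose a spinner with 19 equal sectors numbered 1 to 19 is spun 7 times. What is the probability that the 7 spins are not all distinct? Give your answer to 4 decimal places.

0.7159

P(all 7 different) = 19/19 · 18/19 · ··· · 13/19 ≈ 0.2841.
P(at least two equal) = 1 − 0.2841 = 0.7159.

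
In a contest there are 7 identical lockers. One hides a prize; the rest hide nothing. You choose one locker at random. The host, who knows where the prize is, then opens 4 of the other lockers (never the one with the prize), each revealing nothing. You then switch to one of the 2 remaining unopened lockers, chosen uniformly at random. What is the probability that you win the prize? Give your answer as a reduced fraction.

3/7

Your original locker holds the prize with probability 1/7, so the other 6 collectively hold it with probability 6/7.
The host can always find 4 empty lockers to open, so the reveals don't change that 6/7; it is now spread over the 2 remaining unopened lockers.
P(win by switching) = (6/7) · (1/2) = 3/7.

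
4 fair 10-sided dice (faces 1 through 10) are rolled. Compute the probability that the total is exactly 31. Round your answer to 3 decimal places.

0.022

There are 10^4 = 10000 equally likely outcomes.
The number of ordered 4-tuples from {1,…,10} summing to 31 is 220.
P(sum = 31) = 220/10000 = 11/500 ≈ 0.022.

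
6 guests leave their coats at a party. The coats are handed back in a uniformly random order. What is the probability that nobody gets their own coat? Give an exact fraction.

This is the derangement probability: permutations of 6 with no fixed point.
D(6) = 6! · (1 − 1/1! + 1/2! − ··· + (−1)^6/6!) = 265.
P = 265/720 = 53/144.

53/144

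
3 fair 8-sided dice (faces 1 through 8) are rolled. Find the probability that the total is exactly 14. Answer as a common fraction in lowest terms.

There are 8^3 = 512 equally likely outcomes.
The number of ordered 3-tuples from {1,…,8} summing to 14 is 48.
P(sum = 14) = 48/512 = 3/32.

3/32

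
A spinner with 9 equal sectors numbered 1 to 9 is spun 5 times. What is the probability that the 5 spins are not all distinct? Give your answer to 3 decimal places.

0.744

P(all 5 different) = 9/9 · 8/9 · ··· · 5/9 ≈ 0.256.
P(at least two equal) = 1 − 0.256 = 0.744.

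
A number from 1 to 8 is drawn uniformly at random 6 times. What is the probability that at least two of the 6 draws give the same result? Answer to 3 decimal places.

P(all 6 different) = 8/8 · 7/8 · ··· · 3/8 ≈ 0.077.
P(at least two equal) = 1 − 0.077 = 0.923.

0.923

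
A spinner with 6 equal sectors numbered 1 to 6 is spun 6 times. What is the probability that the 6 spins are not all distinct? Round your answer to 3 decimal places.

P(all 6 different) = 6/6 · 5/6 · ··· · 1/6 ≈ 0.015.
P(at least two equal) = 1 − 0.015 = 0.985.

0.985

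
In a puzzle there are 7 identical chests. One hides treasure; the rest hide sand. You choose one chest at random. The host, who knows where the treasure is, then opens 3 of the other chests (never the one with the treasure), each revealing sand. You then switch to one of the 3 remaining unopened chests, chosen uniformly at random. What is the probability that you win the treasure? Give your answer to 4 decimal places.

0.2857

Your original chest holds the treasure with probability 1/7, so the other 6 collectively hold it with probability 6/7.
The host can always find 3 empty chests to open, so the reveals don't change that 6/7; it is now spread over the 3 remaining unopened chests.
P(win by switching) = (6/7) · (1/3) = 2/7 ≈ 0.2857.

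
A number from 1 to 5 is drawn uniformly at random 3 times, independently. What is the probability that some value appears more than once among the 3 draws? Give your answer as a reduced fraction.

P(all 3 different) = 5/5 · 4/5 · ··· · 3/5 = 12/25.
P(at least two equal) = 1 − 12/25 = 13/25.

13/25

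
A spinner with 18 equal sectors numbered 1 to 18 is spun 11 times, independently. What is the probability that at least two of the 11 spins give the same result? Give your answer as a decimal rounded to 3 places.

P(all 11 different) = 18/18 · 17/18 · ··· · 8/18 ≈ 0.020.
P(at least two equal) = 1 − 0.020 = 0.980.

0.980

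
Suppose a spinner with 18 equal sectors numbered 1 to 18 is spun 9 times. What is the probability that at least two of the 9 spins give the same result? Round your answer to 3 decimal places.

P(all 9 different) = 18/18 · 17/18 · ··· · 10/18 ≈ 0.089.
P(at least two equal) = 1 − 0.089 = 0.911.

0.911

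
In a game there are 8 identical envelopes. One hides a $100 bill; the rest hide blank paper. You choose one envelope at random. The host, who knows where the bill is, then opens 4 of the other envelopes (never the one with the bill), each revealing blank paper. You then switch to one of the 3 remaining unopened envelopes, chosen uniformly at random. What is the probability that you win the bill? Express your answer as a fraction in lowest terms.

7/24

Your original envelope holds the bill with probability 1/8, so the other 7 collectively hold it with probability 7/8.
The host can always find 4 empty envelopes to open, so the reveals don't change that 7/8; it is now spread over the 3 remaining unopened envelopes.
P(win by switching) = (7/8) · (1/3) = 7/24.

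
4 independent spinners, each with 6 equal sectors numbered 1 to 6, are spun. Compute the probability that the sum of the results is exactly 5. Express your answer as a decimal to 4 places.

There are 6^4 = 1296 equally likely outcomes.
The number of ordered 4-tuples from {1,…,6} summing to 5 is 4.
P(sum = 5) = 4/1296 = 1/324 ≈ 0.0031.

0.0031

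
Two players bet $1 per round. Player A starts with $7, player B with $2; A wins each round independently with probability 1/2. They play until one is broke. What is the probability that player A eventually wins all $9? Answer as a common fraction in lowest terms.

With a fair step, P(i) = ½P(i−1) + ½P(i+1) with P(0)=0, P(9)=1 has the linear solution P(i) = i/9.
P(7) = 7/9.

7/9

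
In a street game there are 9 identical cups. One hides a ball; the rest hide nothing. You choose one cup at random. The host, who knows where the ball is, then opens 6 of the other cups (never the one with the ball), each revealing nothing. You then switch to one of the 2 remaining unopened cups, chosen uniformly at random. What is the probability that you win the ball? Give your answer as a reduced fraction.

Your original cup holds the ball with probability 1/9, so the other 8 collectively hold it with probability 8/9.
The host can always find 6 empty cups to open, so the reveals don't change that 8/9; it is now spread over the 2 remaining unopened cups.
P(win by switching) = (8/9) · (1/2) = 4/9.

4/9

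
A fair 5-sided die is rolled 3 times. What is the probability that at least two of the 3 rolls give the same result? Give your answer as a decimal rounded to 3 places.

0.520

P(all 3 different) = 5/5 · 4/5 · ··· · 3/5 ≈ 0.480.
P(at least two equal) = 1 − 0.480 = 0.520.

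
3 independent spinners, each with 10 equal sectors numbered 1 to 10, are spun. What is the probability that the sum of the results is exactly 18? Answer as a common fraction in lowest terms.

There are 10^3 = 1000 equally likely outcomes.
The number of ordered 3-tuples from {1,…,10} summing to 18 is 73.
P(sum = 18) = 73/1000.

73/1000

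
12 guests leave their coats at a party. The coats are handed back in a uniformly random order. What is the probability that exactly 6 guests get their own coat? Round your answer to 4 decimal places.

Choose which 6 of the 12 are fixed: C(12,6) = 924 ways.
The remaining 6 must have no fixed point: D(6) = 265.
P = 924·265/479001600 = 53/103680 ≈ 0.0005.

0.0005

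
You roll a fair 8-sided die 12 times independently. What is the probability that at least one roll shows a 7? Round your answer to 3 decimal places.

P(no roll shows a 7) = (7/8)^12 ≈ 0.201.
P(at least one) = 1 − 0.201 = 0.799.

0.799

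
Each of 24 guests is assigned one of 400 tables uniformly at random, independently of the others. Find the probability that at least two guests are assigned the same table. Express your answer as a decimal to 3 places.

0.505

It's easier to compute the probability that all 24 are distinct.
P(all distinct) = 400/400 · 399/400 · ··· · 377/400 ≈ 0.495.
So the probability of at least one match is 1 − 0.495 = 0.505.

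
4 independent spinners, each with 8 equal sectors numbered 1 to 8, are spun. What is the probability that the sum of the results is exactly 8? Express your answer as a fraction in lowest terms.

35/4096

There are 8^4 = 4096 equally likely outcomes.
The number of ordered 4-tuples from {1,…,8} summing to 8 is 35.
P(sum = 8) = 35/4096.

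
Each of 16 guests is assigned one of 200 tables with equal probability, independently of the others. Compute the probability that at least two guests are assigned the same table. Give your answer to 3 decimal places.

0.460

It's easier to compute the probability that all 16 are distinct.
P(all distinct) = 200/200 · 199/200 · ··· · 185/200 ≈ 0.540.
So the probability of at least one match is 1 − 0.540 = 0.460.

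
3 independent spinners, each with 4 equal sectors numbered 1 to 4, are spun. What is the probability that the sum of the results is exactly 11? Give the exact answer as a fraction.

3/64

There are 4^3 = 64 equally likely outcomes.
The number of ordered 3-tuples from {1,…,4} summing to 11 is 3.
P(sum = 11) = 3/64.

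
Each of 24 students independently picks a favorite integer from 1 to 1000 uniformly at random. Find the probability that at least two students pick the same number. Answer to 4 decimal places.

It's easier to compute the probability that all 24 are distinct.
P(all distinct) = 1000/1000 · 999/1000 · ··· · 977/1000 ≈ 0.7572.
So the probability of at least one match is 1 − 0.7572 = 0.2428.

0.2428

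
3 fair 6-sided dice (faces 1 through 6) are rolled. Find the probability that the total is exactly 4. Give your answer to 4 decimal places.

There are 6^3 = 216 equally likely outcomes.
The number of ordered 3-tuples from {1,…,6} summing to 4 is 3.
P(sum = 4) = 3/216 = 1/72 ≈ 0.0139.

0.0139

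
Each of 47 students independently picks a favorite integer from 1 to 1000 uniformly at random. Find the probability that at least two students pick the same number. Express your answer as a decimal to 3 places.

It's easier to compute the probability that all 47 are distinct.
P(all distinct) = 1000/1000 · 999/1000 · ··· · 954/1000 ≈ 0.333.
So the probability of at least one match is 1 − 0.333 = 0.667.

0.667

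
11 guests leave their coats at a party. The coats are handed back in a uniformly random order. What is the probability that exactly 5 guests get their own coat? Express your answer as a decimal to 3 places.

Choose which 5 of the 11 are fixed: C(11,5) = 462 ways.
The remaining 6 must have no fixed point: D(6) = 265.
P = 462·265/39916800 = 53/17280 ≈ 0.003.

0.003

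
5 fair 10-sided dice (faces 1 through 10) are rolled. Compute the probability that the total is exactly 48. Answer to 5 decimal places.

There are 10^5 = 100000 equally likely outcomes.
The number of ordered 5-tuples from {1,…,10} summing to 48 is 15.
P(sum = 48) = 15/100000 = 3/20000 ≈ 0.00015.

0.00015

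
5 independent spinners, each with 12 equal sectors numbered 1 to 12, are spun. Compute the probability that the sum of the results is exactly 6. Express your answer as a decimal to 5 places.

0.00002

There are 12^5 = 248832 equally likely outcomes.
The number of ordered 5-tuples from {1,…,12} summing to 6 is 5.
P(sum = 6) = 5/248832 ≈ 0.00002.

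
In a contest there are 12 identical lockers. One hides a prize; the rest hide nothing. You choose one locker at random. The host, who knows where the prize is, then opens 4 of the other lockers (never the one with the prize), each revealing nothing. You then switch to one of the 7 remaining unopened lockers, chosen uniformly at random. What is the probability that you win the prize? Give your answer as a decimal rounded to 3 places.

Your original locker holds the prize with probability 1/12, so the other 11 collectively hold it with probability 11/12.
The host can always find 4 empty lockers to open, so the reveals don't change that 11/12; it is now spread over the 7 remaining unopened lockers.
P(win by switching) = (11/12) · (1/7) = 11/84 ≈ 0.131.

0.131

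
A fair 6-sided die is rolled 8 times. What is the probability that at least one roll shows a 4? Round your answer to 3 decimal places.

0.767

P(no roll shows a 4) = (5/6)^8 ≈ 0.233.
P(at least one) = 1 − 0.233 = 0.767.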